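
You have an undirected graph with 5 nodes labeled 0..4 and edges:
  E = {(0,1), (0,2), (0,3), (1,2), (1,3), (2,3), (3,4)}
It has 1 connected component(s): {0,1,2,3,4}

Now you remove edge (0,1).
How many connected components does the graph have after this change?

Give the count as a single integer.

Answer: 1

Derivation:
Initial component count: 1
Remove (0,1): not a bridge. Count unchanged: 1.
  After removal, components: {0,1,2,3,4}
New component count: 1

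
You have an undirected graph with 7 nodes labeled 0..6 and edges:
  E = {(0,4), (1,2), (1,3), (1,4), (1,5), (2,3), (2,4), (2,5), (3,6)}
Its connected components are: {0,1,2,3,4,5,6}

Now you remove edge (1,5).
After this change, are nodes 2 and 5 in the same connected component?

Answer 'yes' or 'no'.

Answer: yes

Derivation:
Initial components: {0,1,2,3,4,5,6}
Removing edge (1,5): not a bridge — component count unchanged at 1.
New components: {0,1,2,3,4,5,6}
Are 2 and 5 in the same component? yes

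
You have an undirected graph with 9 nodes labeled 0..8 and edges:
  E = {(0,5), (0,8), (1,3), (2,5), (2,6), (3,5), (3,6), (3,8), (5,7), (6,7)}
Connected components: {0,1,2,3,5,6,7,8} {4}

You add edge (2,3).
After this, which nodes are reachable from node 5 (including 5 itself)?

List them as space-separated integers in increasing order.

Before: nodes reachable from 5: {0,1,2,3,5,6,7,8}
Adding (2,3): both endpoints already in same component. Reachability from 5 unchanged.
After: nodes reachable from 5: {0,1,2,3,5,6,7,8}

Answer: 0 1 2 3 5 6 7 8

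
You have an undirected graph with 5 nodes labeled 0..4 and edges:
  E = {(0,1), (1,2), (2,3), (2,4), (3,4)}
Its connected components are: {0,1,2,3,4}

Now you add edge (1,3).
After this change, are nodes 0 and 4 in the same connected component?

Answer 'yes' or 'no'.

Initial components: {0,1,2,3,4}
Adding edge (1,3): both already in same component {0,1,2,3,4}. No change.
New components: {0,1,2,3,4}
Are 0 and 4 in the same component? yes

Answer: yes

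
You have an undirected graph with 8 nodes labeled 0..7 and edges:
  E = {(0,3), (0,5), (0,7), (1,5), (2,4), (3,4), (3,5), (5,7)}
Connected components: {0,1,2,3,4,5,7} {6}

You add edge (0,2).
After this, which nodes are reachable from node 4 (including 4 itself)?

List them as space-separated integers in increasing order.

Before: nodes reachable from 4: {0,1,2,3,4,5,7}
Adding (0,2): both endpoints already in same component. Reachability from 4 unchanged.
After: nodes reachable from 4: {0,1,2,3,4,5,7}

Answer: 0 1 2 3 4 5 7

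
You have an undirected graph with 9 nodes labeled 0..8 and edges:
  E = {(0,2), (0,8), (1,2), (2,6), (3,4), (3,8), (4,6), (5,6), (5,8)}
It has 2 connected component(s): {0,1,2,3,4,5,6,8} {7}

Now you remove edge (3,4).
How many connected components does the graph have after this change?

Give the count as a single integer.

Initial component count: 2
Remove (3,4): not a bridge. Count unchanged: 2.
  After removal, components: {0,1,2,3,4,5,6,8} {7}
New component count: 2

Answer: 2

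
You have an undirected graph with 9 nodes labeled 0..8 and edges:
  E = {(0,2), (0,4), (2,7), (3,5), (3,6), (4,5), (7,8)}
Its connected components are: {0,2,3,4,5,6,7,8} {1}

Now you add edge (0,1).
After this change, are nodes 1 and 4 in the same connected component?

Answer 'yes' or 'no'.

Initial components: {0,2,3,4,5,6,7,8} {1}
Adding edge (0,1): merges {0,2,3,4,5,6,7,8} and {1}.
New components: {0,1,2,3,4,5,6,7,8}
Are 1 and 4 in the same component? yes

Answer: yes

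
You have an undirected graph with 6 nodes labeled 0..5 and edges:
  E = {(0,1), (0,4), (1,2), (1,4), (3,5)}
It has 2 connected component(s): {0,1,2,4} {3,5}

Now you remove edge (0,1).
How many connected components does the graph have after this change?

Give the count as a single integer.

Answer: 2

Derivation:
Initial component count: 2
Remove (0,1): not a bridge. Count unchanged: 2.
  After removal, components: {0,1,2,4} {3,5}
New component count: 2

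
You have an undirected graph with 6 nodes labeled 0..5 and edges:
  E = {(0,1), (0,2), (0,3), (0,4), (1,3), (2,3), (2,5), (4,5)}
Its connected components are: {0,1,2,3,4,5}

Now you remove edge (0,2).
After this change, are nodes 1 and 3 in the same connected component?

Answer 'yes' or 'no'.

Answer: yes

Derivation:
Initial components: {0,1,2,3,4,5}
Removing edge (0,2): not a bridge — component count unchanged at 1.
New components: {0,1,2,3,4,5}
Are 1 and 3 in the same component? yes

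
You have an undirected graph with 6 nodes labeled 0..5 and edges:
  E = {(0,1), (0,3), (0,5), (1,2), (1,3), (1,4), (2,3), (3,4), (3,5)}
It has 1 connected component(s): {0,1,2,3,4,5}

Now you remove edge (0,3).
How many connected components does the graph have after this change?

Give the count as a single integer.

Initial component count: 1
Remove (0,3): not a bridge. Count unchanged: 1.
  After removal, components: {0,1,2,3,4,5}
New component count: 1

Answer: 1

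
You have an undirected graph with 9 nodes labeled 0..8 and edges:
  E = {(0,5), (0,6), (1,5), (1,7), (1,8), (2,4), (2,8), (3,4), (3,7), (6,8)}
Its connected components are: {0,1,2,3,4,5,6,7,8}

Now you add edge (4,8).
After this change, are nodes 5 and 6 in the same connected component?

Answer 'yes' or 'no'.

Initial components: {0,1,2,3,4,5,6,7,8}
Adding edge (4,8): both already in same component {0,1,2,3,4,5,6,7,8}. No change.
New components: {0,1,2,3,4,5,6,7,8}
Are 5 and 6 in the same component? yes

Answer: yes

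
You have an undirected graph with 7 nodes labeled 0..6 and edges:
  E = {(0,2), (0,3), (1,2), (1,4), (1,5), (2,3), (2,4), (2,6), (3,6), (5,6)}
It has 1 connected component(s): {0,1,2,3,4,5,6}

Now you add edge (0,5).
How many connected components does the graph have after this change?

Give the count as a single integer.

Initial component count: 1
Add (0,5): endpoints already in same component. Count unchanged: 1.
New component count: 1

Answer: 1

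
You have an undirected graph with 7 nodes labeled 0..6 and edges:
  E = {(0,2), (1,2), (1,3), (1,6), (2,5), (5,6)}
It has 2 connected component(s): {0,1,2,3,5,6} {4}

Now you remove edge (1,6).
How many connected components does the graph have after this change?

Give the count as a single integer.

Answer: 2

Derivation:
Initial component count: 2
Remove (1,6): not a bridge. Count unchanged: 2.
  After removal, components: {0,1,2,3,5,6} {4}
New component count: 2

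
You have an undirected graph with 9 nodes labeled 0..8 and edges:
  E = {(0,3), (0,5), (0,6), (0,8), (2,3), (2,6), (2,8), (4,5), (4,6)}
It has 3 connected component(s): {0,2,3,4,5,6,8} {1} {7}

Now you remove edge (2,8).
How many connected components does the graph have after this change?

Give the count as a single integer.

Initial component count: 3
Remove (2,8): not a bridge. Count unchanged: 3.
  After removal, components: {0,2,3,4,5,6,8} {1} {7}
New component count: 3

Answer: 3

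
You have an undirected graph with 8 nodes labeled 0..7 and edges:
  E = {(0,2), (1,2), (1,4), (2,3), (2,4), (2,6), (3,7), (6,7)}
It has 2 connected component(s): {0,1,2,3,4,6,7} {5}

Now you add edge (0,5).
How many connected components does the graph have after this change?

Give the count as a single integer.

Answer: 1

Derivation:
Initial component count: 2
Add (0,5): merges two components. Count decreases: 2 -> 1.
New component count: 1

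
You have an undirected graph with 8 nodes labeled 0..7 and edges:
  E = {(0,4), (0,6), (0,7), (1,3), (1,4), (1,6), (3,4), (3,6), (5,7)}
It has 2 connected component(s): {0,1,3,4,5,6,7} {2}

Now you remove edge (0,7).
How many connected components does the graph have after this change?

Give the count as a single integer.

Answer: 3

Derivation:
Initial component count: 2
Remove (0,7): it was a bridge. Count increases: 2 -> 3.
  After removal, components: {0,1,3,4,6} {2} {5,7}
New component count: 3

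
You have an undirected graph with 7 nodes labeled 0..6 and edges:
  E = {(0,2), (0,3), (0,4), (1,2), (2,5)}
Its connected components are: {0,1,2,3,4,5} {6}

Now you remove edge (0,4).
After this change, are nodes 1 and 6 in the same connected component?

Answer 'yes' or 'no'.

Answer: no

Derivation:
Initial components: {0,1,2,3,4,5} {6}
Removing edge (0,4): it was a bridge — component count 2 -> 3.
New components: {0,1,2,3,5} {4} {6}
Are 1 and 6 in the same component? no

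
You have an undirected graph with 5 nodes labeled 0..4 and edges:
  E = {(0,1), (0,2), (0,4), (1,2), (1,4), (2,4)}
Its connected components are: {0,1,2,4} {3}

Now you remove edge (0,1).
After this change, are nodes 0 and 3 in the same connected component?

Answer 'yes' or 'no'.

Initial components: {0,1,2,4} {3}
Removing edge (0,1): not a bridge — component count unchanged at 2.
New components: {0,1,2,4} {3}
Are 0 and 3 in the same component? no

Answer: no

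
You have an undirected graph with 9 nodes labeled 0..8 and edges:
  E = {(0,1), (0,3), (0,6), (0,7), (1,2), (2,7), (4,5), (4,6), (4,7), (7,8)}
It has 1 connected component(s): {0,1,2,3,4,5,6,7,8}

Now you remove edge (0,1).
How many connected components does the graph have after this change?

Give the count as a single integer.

Initial component count: 1
Remove (0,1): not a bridge. Count unchanged: 1.
  After removal, components: {0,1,2,3,4,5,6,7,8}
New component count: 1

Answer: 1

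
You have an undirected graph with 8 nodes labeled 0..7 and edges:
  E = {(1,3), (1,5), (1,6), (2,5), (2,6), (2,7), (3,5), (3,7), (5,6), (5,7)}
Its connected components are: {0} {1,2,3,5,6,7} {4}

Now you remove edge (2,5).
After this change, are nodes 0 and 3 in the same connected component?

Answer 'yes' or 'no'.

Initial components: {0} {1,2,3,5,6,7} {4}
Removing edge (2,5): not a bridge — component count unchanged at 3.
New components: {0} {1,2,3,5,6,7} {4}
Are 0 and 3 in the same component? no

Answer: no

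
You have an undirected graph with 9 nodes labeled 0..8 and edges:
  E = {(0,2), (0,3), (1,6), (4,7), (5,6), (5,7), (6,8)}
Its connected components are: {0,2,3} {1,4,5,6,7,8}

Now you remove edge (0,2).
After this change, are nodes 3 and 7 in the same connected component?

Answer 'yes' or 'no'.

Answer: no

Derivation:
Initial components: {0,2,3} {1,4,5,6,7,8}
Removing edge (0,2): it was a bridge — component count 2 -> 3.
New components: {0,3} {1,4,5,6,7,8} {2}
Are 3 and 7 in the same component? no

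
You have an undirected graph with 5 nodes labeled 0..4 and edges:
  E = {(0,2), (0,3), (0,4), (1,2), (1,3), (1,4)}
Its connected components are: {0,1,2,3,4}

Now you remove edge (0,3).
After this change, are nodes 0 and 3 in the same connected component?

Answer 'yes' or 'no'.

Answer: yes

Derivation:
Initial components: {0,1,2,3,4}
Removing edge (0,3): not a bridge — component count unchanged at 1.
New components: {0,1,2,3,4}
Are 0 and 3 in the same component? yes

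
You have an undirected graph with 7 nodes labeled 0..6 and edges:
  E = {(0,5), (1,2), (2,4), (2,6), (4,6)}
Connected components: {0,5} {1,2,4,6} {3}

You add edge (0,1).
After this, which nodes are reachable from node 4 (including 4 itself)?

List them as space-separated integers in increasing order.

Before: nodes reachable from 4: {1,2,4,6}
Adding (0,1): merges 4's component with another. Reachability grows.
After: nodes reachable from 4: {0,1,2,4,5,6}

Answer: 0 1 2 4 5 6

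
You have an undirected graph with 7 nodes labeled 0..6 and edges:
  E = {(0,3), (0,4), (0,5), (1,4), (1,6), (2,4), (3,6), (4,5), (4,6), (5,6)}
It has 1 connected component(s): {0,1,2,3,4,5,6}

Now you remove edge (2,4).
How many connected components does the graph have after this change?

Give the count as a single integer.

Answer: 2

Derivation:
Initial component count: 1
Remove (2,4): it was a bridge. Count increases: 1 -> 2.
  After removal, components: {0,1,3,4,5,6} {2}
New component count: 2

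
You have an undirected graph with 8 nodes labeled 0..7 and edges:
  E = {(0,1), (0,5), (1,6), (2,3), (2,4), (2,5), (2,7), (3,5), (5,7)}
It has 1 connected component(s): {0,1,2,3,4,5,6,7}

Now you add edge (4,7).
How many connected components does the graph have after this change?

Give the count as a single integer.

Answer: 1

Derivation:
Initial component count: 1
Add (4,7): endpoints already in same component. Count unchanged: 1.
New component count: 1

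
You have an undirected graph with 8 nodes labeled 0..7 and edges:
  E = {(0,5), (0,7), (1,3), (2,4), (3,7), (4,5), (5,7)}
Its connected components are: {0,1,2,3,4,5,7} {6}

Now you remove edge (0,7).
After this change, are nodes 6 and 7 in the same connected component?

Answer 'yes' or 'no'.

Initial components: {0,1,2,3,4,5,7} {6}
Removing edge (0,7): not a bridge — component count unchanged at 2.
New components: {0,1,2,3,4,5,7} {6}
Are 6 and 7 in the same component? no

Answer: no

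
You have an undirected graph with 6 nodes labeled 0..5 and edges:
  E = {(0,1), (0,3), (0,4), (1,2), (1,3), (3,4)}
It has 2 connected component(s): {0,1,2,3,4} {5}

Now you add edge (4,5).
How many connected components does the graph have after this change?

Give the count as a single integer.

Answer: 1

Derivation:
Initial component count: 2
Add (4,5): merges two components. Count decreases: 2 -> 1.
New component count: 1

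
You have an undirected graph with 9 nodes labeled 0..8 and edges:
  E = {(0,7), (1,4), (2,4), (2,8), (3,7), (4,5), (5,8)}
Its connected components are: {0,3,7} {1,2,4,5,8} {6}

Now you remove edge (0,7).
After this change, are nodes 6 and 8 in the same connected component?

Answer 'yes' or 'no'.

Initial components: {0,3,7} {1,2,4,5,8} {6}
Removing edge (0,7): it was a bridge — component count 3 -> 4.
New components: {0} {1,2,4,5,8} {3,7} {6}
Are 6 and 8 in the same component? no

Answer: no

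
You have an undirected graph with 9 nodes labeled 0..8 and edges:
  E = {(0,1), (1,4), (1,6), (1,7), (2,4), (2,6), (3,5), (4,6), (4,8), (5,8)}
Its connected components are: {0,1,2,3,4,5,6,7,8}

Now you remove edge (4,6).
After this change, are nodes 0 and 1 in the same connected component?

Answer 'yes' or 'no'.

Answer: yes

Derivation:
Initial components: {0,1,2,3,4,5,6,7,8}
Removing edge (4,6): not a bridge — component count unchanged at 1.
New components: {0,1,2,3,4,5,6,7,8}
Are 0 and 1 in the same component? yes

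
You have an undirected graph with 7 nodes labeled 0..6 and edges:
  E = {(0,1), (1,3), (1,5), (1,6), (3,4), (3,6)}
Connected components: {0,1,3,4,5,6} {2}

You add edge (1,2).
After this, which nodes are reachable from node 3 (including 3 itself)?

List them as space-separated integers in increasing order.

Answer: 0 1 2 3 4 5 6

Derivation:
Before: nodes reachable from 3: {0,1,3,4,5,6}
Adding (1,2): merges 3's component with another. Reachability grows.
After: nodes reachable from 3: {0,1,2,3,4,5,6}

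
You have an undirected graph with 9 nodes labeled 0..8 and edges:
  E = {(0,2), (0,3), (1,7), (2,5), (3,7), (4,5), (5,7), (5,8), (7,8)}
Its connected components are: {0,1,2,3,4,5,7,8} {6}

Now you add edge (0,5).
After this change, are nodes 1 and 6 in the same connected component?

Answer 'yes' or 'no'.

Answer: no

Derivation:
Initial components: {0,1,2,3,4,5,7,8} {6}
Adding edge (0,5): both already in same component {0,1,2,3,4,5,7,8}. No change.
New components: {0,1,2,3,4,5,7,8} {6}
Are 1 and 6 in the same component? no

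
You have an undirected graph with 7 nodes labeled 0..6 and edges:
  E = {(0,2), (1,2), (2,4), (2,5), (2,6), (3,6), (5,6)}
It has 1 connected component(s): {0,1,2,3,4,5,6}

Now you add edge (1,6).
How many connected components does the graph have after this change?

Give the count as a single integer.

Initial component count: 1
Add (1,6): endpoints already in same component. Count unchanged: 1.
New component count: 1

Answer: 1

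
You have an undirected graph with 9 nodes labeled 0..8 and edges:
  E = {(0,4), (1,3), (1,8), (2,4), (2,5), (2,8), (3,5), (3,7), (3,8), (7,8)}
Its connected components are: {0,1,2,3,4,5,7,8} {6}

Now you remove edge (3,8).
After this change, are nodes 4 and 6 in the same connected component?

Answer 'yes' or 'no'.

Answer: no

Derivation:
Initial components: {0,1,2,3,4,5,7,8} {6}
Removing edge (3,8): not a bridge — component count unchanged at 2.
New components: {0,1,2,3,4,5,7,8} {6}
Are 4 and 6 in the same component? no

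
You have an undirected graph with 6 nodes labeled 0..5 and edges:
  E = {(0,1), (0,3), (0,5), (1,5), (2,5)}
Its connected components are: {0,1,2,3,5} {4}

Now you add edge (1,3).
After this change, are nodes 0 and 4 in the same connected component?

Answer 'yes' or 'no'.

Initial components: {0,1,2,3,5} {4}
Adding edge (1,3): both already in same component {0,1,2,3,5}. No change.
New components: {0,1,2,3,5} {4}
Are 0 and 4 in the same component? no

Answer: no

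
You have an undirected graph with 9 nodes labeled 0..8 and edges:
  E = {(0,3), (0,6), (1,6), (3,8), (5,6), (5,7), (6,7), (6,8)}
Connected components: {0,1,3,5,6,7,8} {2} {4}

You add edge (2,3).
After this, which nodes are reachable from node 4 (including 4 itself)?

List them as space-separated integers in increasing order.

Before: nodes reachable from 4: {4}
Adding (2,3): merges two components, but neither contains 4. Reachability from 4 unchanged.
After: nodes reachable from 4: {4}

Answer: 4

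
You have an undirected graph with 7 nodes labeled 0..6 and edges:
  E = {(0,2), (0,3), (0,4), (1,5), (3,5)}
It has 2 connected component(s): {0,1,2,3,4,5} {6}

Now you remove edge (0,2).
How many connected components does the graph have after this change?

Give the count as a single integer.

Answer: 3

Derivation:
Initial component count: 2
Remove (0,2): it was a bridge. Count increases: 2 -> 3.
  After removal, components: {0,1,3,4,5} {2} {6}
New component count: 3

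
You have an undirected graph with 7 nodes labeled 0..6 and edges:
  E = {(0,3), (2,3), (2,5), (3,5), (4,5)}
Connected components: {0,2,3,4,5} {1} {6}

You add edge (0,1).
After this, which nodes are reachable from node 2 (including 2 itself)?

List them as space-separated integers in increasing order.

Before: nodes reachable from 2: {0,2,3,4,5}
Adding (0,1): merges 2's component with another. Reachability grows.
After: nodes reachable from 2: {0,1,2,3,4,5}

Answer: 0 1 2 3 4 5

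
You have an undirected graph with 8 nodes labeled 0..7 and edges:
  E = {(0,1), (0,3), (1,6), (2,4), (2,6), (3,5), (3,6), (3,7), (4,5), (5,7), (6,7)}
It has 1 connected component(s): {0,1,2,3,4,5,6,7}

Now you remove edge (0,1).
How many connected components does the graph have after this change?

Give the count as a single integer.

Answer: 1

Derivation:
Initial component count: 1
Remove (0,1): not a bridge. Count unchanged: 1.
  After removal, components: {0,1,2,3,4,5,6,7}
New component count: 1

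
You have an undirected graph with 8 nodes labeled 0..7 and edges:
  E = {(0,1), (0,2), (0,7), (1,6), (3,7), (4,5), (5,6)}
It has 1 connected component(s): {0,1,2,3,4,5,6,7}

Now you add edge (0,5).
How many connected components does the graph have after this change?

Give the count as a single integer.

Answer: 1

Derivation:
Initial component count: 1
Add (0,5): endpoints already in same component. Count unchanged: 1.
New component count: 1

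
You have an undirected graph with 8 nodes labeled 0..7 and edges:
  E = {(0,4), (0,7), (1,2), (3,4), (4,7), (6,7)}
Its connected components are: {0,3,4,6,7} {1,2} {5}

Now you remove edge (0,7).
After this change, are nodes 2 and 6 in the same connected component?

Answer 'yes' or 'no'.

Initial components: {0,3,4,6,7} {1,2} {5}
Removing edge (0,7): not a bridge — component count unchanged at 3.
New components: {0,3,4,6,7} {1,2} {5}
Are 2 and 6 in the same component? no

Answer: no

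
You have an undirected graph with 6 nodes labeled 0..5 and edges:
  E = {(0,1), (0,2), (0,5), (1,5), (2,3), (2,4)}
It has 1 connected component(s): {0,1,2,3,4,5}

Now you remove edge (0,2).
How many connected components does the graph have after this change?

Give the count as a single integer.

Initial component count: 1
Remove (0,2): it was a bridge. Count increases: 1 -> 2.
  After removal, components: {0,1,5} {2,3,4}
New component count: 2

Answer: 2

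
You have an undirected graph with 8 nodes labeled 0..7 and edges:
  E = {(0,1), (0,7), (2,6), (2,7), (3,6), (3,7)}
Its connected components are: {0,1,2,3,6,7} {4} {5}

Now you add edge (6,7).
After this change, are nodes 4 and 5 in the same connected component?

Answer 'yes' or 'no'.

Answer: no

Derivation:
Initial components: {0,1,2,3,6,7} {4} {5}
Adding edge (6,7): both already in same component {0,1,2,3,6,7}. No change.
New components: {0,1,2,3,6,7} {4} {5}
Are 4 and 5 in the same component? no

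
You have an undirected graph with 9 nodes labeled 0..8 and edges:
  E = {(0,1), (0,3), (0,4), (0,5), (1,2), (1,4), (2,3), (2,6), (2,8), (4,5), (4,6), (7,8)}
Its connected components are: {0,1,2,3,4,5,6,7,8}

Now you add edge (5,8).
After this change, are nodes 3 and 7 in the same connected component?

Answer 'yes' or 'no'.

Initial components: {0,1,2,3,4,5,6,7,8}
Adding edge (5,8): both already in same component {0,1,2,3,4,5,6,7,8}. No change.
New components: {0,1,2,3,4,5,6,7,8}
Are 3 and 7 in the same component? yes

Answer: yes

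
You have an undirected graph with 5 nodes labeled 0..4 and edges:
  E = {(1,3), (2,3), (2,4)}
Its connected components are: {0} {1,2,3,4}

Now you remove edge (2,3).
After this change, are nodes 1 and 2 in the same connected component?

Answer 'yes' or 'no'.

Answer: no

Derivation:
Initial components: {0} {1,2,3,4}
Removing edge (2,3): it was a bridge — component count 2 -> 3.
New components: {0} {1,3} {2,4}
Are 1 and 2 in the same component? no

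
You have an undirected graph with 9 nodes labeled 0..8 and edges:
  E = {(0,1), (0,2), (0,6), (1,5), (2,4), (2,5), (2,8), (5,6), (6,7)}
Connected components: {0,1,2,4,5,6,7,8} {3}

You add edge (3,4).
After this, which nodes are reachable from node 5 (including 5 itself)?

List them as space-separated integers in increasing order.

Before: nodes reachable from 5: {0,1,2,4,5,6,7,8}
Adding (3,4): merges 5's component with another. Reachability grows.
After: nodes reachable from 5: {0,1,2,3,4,5,6,7,8}

Answer: 0 1 2 3 4 5 6 7 8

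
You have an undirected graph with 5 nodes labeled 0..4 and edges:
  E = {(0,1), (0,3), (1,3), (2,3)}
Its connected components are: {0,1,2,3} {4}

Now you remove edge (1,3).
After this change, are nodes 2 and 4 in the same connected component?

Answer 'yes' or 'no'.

Answer: no

Derivation:
Initial components: {0,1,2,3} {4}
Removing edge (1,3): not a bridge — component count unchanged at 2.
New components: {0,1,2,3} {4}
Are 2 and 4 in the same component? no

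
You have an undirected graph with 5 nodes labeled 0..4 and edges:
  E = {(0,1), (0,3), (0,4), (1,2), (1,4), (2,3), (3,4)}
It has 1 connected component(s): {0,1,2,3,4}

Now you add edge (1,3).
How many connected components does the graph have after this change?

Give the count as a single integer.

Initial component count: 1
Add (1,3): endpoints already in same component. Count unchanged: 1.
New component count: 1

Answer: 1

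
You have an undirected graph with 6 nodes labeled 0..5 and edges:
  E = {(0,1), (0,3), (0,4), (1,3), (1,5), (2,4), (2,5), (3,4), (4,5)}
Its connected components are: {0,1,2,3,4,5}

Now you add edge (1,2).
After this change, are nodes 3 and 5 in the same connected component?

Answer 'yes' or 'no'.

Initial components: {0,1,2,3,4,5}
Adding edge (1,2): both already in same component {0,1,2,3,4,5}. No change.
New components: {0,1,2,3,4,5}
Are 3 and 5 in the same component? yes

Answer: yes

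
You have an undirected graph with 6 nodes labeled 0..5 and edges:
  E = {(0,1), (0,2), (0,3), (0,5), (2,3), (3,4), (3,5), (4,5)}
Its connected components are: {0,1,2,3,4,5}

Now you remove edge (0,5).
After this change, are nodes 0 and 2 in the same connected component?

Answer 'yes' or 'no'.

Initial components: {0,1,2,3,4,5}
Removing edge (0,5): not a bridge — component count unchanged at 1.
New components: {0,1,2,3,4,5}
Are 0 and 2 in the same component? yes

Answer: yes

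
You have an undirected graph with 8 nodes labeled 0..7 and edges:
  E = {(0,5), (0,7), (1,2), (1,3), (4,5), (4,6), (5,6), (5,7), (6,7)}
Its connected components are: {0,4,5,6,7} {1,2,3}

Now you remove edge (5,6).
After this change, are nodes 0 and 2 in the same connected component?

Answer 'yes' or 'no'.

Initial components: {0,4,5,6,7} {1,2,3}
Removing edge (5,6): not a bridge — component count unchanged at 2.
New components: {0,4,5,6,7} {1,2,3}
Are 0 and 2 in the same component? no

Answer: no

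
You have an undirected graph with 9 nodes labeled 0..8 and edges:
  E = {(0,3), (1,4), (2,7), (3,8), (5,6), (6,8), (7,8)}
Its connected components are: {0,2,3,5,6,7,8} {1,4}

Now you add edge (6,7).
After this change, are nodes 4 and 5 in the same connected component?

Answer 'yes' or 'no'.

Answer: no

Derivation:
Initial components: {0,2,3,5,6,7,8} {1,4}
Adding edge (6,7): both already in same component {0,2,3,5,6,7,8}. No change.
New components: {0,2,3,5,6,7,8} {1,4}
Are 4 and 5 in the same component? no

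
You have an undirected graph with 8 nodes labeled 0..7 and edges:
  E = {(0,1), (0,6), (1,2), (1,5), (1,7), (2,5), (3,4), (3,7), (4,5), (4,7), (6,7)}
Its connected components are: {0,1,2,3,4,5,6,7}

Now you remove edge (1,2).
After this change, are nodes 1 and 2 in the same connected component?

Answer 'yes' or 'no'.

Answer: yes

Derivation:
Initial components: {0,1,2,3,4,5,6,7}
Removing edge (1,2): not a bridge — component count unchanged at 1.
New components: {0,1,2,3,4,5,6,7}
Are 1 and 2 in the same component? yes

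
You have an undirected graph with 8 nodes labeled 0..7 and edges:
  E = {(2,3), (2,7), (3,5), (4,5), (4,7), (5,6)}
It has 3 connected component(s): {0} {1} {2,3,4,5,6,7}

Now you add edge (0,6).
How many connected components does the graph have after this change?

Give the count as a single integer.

Initial component count: 3
Add (0,6): merges two components. Count decreases: 3 -> 2.
New component count: 2

Answer: 2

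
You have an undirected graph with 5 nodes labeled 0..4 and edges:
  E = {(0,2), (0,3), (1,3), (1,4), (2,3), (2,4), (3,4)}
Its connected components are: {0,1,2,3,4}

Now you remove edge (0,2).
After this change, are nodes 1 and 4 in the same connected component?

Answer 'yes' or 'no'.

Initial components: {0,1,2,3,4}
Removing edge (0,2): not a bridge — component count unchanged at 1.
New components: {0,1,2,3,4}
Are 1 and 4 in the same component? yes

Answer: yes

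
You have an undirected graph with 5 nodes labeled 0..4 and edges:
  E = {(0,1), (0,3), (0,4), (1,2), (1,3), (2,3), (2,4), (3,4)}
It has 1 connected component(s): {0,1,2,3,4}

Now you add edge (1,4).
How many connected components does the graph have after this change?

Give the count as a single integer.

Answer: 1

Derivation:
Initial component count: 1
Add (1,4): endpoints already in same component. Count unchanged: 1.
New component count: 1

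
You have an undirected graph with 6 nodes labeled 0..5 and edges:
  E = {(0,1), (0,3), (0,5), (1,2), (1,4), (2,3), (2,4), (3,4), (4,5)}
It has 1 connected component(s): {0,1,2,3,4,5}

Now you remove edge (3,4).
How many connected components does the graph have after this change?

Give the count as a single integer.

Initial component count: 1
Remove (3,4): not a bridge. Count unchanged: 1.
  After removal, components: {0,1,2,3,4,5}
New component count: 1

Answer: 1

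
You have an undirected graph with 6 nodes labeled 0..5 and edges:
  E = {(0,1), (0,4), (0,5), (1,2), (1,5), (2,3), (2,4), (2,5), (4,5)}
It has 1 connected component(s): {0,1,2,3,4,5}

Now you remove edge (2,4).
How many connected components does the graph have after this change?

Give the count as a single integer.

Answer: 1

Derivation:
Initial component count: 1
Remove (2,4): not a bridge. Count unchanged: 1.
  After removal, components: {0,1,2,3,4,5}
New component count: 1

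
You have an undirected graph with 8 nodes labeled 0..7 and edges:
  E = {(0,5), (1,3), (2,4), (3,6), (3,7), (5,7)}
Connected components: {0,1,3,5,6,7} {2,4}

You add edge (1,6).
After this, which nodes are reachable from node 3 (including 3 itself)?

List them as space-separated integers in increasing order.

Answer: 0 1 3 5 6 7

Derivation:
Before: nodes reachable from 3: {0,1,3,5,6,7}
Adding (1,6): both endpoints already in same component. Reachability from 3 unchanged.
After: nodes reachable from 3: {0,1,3,5,6,7}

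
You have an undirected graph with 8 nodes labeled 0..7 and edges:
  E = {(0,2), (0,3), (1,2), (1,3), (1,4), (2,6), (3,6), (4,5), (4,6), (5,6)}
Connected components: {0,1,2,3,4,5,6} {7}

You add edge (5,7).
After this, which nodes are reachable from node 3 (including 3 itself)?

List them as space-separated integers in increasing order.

Before: nodes reachable from 3: {0,1,2,3,4,5,6}
Adding (5,7): merges 3's component with another. Reachability grows.
After: nodes reachable from 3: {0,1,2,3,4,5,6,7}

Answer: 0 1 2 3 4 5 6 7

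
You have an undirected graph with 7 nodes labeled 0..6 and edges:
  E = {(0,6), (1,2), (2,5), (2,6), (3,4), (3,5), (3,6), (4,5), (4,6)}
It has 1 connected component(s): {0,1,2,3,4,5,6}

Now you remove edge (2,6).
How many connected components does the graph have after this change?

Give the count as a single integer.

Answer: 1

Derivation:
Initial component count: 1
Remove (2,6): not a bridge. Count unchanged: 1.
  After removal, components: {0,1,2,3,4,5,6}
New component count: 1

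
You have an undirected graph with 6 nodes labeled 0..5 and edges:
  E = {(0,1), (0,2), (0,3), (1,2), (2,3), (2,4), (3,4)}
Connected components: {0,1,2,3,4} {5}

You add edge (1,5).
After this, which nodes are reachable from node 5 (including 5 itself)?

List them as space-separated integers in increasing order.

Answer: 0 1 2 3 4 5

Derivation:
Before: nodes reachable from 5: {5}
Adding (1,5): merges 5's component with another. Reachability grows.
After: nodes reachable from 5: {0,1,2,3,4,5}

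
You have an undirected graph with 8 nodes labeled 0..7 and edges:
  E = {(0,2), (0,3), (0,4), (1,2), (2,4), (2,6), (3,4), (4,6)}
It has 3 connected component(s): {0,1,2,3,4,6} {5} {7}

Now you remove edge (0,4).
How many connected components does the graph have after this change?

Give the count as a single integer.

Initial component count: 3
Remove (0,4): not a bridge. Count unchanged: 3.
  After removal, components: {0,1,2,3,4,6} {5} {7}
New component count: 3

Answer: 3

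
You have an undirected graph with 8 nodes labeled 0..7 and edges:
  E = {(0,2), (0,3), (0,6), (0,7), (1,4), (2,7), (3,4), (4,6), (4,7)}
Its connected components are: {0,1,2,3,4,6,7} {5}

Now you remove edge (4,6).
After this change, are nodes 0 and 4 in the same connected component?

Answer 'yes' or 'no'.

Answer: yes

Derivation:
Initial components: {0,1,2,3,4,6,7} {5}
Removing edge (4,6): not a bridge — component count unchanged at 2.
New components: {0,1,2,3,4,6,7} {5}
Are 0 and 4 in the same component? yes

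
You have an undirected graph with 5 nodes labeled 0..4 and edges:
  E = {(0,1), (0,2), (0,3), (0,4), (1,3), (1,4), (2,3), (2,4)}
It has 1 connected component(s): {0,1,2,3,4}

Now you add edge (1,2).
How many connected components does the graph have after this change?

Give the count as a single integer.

Initial component count: 1
Add (1,2): endpoints already in same component. Count unchanged: 1.
New component count: 1

Answer: 1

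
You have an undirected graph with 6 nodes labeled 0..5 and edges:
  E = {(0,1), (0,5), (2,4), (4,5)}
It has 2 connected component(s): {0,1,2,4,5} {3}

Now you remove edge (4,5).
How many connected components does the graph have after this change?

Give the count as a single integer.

Initial component count: 2
Remove (4,5): it was a bridge. Count increases: 2 -> 3.
  After removal, components: {0,1,5} {2,4} {3}
New component count: 3

Answer: 3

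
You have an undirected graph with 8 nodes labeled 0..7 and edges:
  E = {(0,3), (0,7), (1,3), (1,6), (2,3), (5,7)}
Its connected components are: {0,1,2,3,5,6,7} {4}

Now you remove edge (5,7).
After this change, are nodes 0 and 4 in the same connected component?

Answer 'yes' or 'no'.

Answer: no

Derivation:
Initial components: {0,1,2,3,5,6,7} {4}
Removing edge (5,7): it was a bridge — component count 2 -> 3.
New components: {0,1,2,3,6,7} {4} {5}
Are 0 and 4 in the same component? no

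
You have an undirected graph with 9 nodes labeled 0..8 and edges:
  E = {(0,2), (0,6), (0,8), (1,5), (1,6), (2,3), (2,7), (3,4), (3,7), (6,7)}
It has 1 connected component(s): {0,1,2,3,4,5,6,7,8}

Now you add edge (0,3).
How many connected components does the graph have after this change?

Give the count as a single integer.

Answer: 1

Derivation:
Initial component count: 1
Add (0,3): endpoints already in same component. Count unchanged: 1.
New component count: 1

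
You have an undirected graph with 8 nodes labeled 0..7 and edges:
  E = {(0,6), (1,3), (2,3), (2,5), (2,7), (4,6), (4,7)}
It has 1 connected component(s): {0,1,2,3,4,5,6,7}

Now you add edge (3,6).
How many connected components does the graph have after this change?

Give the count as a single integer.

Answer: 1

Derivation:
Initial component count: 1
Add (3,6): endpoints already in same component. Count unchanged: 1.
New component count: 1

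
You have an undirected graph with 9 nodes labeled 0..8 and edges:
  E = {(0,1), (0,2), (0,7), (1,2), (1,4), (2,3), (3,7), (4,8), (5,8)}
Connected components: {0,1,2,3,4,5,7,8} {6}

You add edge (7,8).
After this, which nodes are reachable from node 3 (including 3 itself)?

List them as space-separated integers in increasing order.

Answer: 0 1 2 3 4 5 7 8

Derivation:
Before: nodes reachable from 3: {0,1,2,3,4,5,7,8}
Adding (7,8): both endpoints already in same component. Reachability from 3 unchanged.
After: nodes reachable from 3: {0,1,2,3,4,5,7,8}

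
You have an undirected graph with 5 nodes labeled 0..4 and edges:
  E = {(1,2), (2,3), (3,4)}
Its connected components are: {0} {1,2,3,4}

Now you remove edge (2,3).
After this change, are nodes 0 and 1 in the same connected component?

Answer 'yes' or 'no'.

Answer: no

Derivation:
Initial components: {0} {1,2,3,4}
Removing edge (2,3): it was a bridge — component count 2 -> 3.
New components: {0} {1,2} {3,4}
Are 0 and 1 in the same component? no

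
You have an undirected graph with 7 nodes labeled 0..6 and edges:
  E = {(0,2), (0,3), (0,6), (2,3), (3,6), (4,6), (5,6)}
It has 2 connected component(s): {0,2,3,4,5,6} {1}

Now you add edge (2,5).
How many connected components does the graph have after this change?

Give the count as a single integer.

Answer: 2

Derivation:
Initial component count: 2
Add (2,5): endpoints already in same component. Count unchanged: 2.
New component count: 2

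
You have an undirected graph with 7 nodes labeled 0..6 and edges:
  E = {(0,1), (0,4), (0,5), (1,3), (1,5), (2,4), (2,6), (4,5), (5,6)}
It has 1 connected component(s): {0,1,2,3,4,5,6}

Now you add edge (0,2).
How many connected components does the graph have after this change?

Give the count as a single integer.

Initial component count: 1
Add (0,2): endpoints already in same component. Count unchanged: 1.
New component count: 1

Answer: 1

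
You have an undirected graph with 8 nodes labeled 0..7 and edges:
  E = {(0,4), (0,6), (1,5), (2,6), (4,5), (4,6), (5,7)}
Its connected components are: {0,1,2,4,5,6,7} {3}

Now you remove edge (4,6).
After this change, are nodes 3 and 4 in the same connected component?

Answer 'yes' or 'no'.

Initial components: {0,1,2,4,5,6,7} {3}
Removing edge (4,6): not a bridge — component count unchanged at 2.
New components: {0,1,2,4,5,6,7} {3}
Are 3 and 4 in the same component? no

Answer: no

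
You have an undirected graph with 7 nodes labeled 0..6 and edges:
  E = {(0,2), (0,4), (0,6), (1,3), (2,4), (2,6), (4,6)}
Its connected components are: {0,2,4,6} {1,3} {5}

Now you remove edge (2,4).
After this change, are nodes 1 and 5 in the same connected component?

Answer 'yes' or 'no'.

Initial components: {0,2,4,6} {1,3} {5}
Removing edge (2,4): not a bridge — component count unchanged at 3.
New components: {0,2,4,6} {1,3} {5}
Are 1 and 5 in the same component? no

Answer: no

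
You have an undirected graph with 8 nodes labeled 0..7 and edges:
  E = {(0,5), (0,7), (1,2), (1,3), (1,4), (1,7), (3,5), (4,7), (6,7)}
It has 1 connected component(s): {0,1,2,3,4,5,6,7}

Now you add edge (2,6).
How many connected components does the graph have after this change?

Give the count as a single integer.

Answer: 1

Derivation:
Initial component count: 1
Add (2,6): endpoints already in same component. Count unchanged: 1.
New component count: 1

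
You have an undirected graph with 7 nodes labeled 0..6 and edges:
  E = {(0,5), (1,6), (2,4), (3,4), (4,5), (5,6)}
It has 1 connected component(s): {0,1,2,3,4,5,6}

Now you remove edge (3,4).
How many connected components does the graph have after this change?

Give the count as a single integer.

Initial component count: 1
Remove (3,4): it was a bridge. Count increases: 1 -> 2.
  After removal, components: {0,1,2,4,5,6} {3}
New component count: 2

Answer: 2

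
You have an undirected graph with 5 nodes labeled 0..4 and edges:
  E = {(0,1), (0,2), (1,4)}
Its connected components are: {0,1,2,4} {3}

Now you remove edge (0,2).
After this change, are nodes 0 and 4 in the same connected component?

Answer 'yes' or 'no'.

Answer: yes

Derivation:
Initial components: {0,1,2,4} {3}
Removing edge (0,2): it was a bridge — component count 2 -> 3.
New components: {0,1,4} {2} {3}
Are 0 and 4 in the same component? yes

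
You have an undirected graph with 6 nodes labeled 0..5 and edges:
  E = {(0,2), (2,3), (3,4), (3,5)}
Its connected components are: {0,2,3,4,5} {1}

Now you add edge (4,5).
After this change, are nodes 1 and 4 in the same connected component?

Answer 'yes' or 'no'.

Answer: no

Derivation:
Initial components: {0,2,3,4,5} {1}
Adding edge (4,5): both already in same component {0,2,3,4,5}. No change.
New components: {0,2,3,4,5} {1}
Are 1 and 4 in the same component? no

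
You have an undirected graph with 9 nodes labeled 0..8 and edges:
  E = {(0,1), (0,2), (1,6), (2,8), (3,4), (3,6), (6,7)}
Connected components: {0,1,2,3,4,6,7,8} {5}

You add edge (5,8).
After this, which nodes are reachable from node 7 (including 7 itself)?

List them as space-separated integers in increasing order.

Before: nodes reachable from 7: {0,1,2,3,4,6,7,8}
Adding (5,8): merges 7's component with another. Reachability grows.
After: nodes reachable from 7: {0,1,2,3,4,5,6,7,8}

Answer: 0 1 2 3 4 5 6 7 8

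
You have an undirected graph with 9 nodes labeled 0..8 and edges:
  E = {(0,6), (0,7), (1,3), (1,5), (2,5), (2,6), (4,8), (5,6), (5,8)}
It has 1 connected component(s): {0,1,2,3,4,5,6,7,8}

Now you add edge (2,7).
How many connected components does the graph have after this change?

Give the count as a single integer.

Initial component count: 1
Add (2,7): endpoints already in same component. Count unchanged: 1.
New component count: 1

Answer: 1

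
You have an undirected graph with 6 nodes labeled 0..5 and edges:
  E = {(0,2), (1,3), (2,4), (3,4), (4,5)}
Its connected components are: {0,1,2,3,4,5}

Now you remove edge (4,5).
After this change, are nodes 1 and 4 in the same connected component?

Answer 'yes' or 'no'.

Answer: yes

Derivation:
Initial components: {0,1,2,3,4,5}
Removing edge (4,5): it was a bridge — component count 1 -> 2.
New components: {0,1,2,3,4} {5}
Are 1 and 4 in the same component? yes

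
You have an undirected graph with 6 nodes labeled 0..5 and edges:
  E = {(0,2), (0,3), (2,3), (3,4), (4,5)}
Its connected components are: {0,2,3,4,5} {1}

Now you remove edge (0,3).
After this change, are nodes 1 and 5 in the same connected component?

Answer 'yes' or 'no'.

Initial components: {0,2,3,4,5} {1}
Removing edge (0,3): not a bridge — component count unchanged at 2.
New components: {0,2,3,4,5} {1}
Are 1 and 5 in the same component? no

Answer: no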